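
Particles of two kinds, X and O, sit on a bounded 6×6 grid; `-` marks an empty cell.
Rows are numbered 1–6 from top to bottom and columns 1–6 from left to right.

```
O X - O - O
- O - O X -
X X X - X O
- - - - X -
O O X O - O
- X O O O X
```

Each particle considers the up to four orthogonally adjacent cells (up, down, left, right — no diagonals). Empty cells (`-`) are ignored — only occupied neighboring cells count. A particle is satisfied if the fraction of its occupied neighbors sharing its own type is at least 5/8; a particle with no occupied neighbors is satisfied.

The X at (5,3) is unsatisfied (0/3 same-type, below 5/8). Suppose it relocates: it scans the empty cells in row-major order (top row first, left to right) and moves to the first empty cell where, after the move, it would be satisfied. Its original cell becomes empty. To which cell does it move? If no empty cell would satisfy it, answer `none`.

(3,4)

Vacating (5,3). Empty cells in order:
  (1,3): 1/2 same-type → still unsatisfied.
  (1,5): 1/3 same-type → still unsatisfied.
  (2,1): 1/3 same-type → still unsatisfied.
  (2,3): 1/3 same-type → still unsatisfied.
  (2,6): 1/3 same-type → still unsatisfied.
  (3,4): 2/3 same-type → satisfied — stop here.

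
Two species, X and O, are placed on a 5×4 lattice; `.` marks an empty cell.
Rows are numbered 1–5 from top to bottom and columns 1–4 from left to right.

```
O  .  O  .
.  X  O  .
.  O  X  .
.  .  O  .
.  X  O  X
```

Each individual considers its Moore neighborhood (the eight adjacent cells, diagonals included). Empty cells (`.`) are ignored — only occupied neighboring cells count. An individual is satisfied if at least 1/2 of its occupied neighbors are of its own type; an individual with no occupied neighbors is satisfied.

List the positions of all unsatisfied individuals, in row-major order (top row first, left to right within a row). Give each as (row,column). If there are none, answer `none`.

(1,1)O 0/1 unhappy
(1,3)O 1/2 ok
(2,2)X 1/5 unhappy
(2,3)O 2/4 ok
(3,2)O 2/4 ok
(3,3)X 1/4 unhappy
(4,3)O 2/5 unhappy
(5,2)X 0/2 unhappy
(5,3)O 1/3 unhappy
(5,4)X 0/2 unhappy

(1,1), (2,2), (3,3), (4,3), (5,2), (5,3), (5,4)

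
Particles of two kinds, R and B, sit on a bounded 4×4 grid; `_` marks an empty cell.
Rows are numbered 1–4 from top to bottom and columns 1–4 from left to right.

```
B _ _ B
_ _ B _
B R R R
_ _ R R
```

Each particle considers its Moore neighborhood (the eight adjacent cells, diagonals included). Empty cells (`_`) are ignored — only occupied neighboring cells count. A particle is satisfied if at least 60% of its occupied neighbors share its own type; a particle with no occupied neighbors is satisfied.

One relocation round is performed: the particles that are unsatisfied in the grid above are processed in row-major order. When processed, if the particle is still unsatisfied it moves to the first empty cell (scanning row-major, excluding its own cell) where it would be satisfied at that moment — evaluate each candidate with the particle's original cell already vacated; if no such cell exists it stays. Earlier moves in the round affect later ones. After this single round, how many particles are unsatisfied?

Initially unsatisfied (in order): (2,3), (3,1), (3,2).
  (2,3) → (1,2).
  (3,1) → (1,3).
  (3,2): now satisfied by earlier moves; stays.
Resulting grid:
B B B B
_ _ _ _
_ R R R
_ _ R R
All satisfied now.

0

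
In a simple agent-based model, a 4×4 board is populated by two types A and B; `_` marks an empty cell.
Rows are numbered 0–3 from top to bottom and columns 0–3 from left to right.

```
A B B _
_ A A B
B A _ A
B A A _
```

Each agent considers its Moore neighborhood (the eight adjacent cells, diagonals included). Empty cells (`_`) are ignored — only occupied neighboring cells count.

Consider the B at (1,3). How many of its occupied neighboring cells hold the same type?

1

Occupied neighbors of (1,3): (0,2)=B, (1,2)=A, (2,3)=A.
Same type (B): 1 of 3.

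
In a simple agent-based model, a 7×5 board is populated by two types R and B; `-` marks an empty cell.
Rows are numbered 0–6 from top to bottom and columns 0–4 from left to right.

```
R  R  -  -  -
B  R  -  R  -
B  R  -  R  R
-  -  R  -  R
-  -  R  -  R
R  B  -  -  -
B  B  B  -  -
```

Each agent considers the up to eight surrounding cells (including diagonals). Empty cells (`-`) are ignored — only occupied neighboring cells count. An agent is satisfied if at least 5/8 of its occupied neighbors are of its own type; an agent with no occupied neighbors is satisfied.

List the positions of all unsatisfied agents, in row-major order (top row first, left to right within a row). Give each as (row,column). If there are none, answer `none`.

(0,0)R 2/3 satisfied
(0,1)R 2/3 satisfied
(1,0)B 1/5 not
(1,1)R 3/5 not
(1,3)R 2/2 satisfied
(2,0)B 1/3 not
(2,1)R 2/4 not
(2,3)R 4/4 satisfied
(2,4)R 3/3 satisfied
(3,2)R 3/3 satisfied
(3,4)R 3/3 satisfied
(4,2)R 1/2 not
(4,4)R 1/1 satisfied
(5,0)R 0/3 not
(5,1)B 3/5 not
(6,0)B 2/3 satisfied
(6,1)B 3/4 satisfied
(6,2)B 2/2 satisfied

(1,0), (1,1), (2,0), (2,1), (4,2), (5,0), (5,1)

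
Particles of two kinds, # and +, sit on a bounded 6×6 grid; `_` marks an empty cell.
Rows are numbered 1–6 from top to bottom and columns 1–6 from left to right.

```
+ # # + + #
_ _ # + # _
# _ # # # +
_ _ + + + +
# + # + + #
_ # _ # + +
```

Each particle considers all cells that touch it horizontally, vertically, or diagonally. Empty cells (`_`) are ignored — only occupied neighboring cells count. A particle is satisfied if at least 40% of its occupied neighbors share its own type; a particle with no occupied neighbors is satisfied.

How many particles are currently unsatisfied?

(1,1)+ 0/1 ✗
(1,2)# 2/3 ✓
(1,3)# 2/4 ✓
(1,4)+ 2/5 ✓
(1,5)+ 2/4 ✓
(1,6)# 1/2 ✓
(2,3)# 4/6 ✓
(2,4)+ 2/8 ✗
(2,5)# 3/7 ✓
(3,1)# 0/0 ✓
(3,3)# 2/5 ✓
(3,4)# 4/8 ✓
(3,5)# 2/7 ✗
(3,6)+ 2/4 ✓
(4,3)+ 3/6 ✓
(4,4)+ 4/8 ✓
(4,5)+ 5/8 ✓
(4,6)+ 3/5 ✓
(5,1)# 1/2 ✓
(5,2)+ 1/4 ✗
(5,3)# 2/6 ✗
(5,4)+ 5/7 ✓
(5,5)+ 6/8 ✓
(5,6)# 0/5 ✗
(6,2)# 2/3 ✓
(6,4)# 1/4 ✗
(6,5)+ 3/5 ✓
(6,6)+ 2/3 ✓
Unsatisfied: (1,1), (2,4), (3,5), (5,2), (5,3), (5,6), (6,4) — 7 in total.

7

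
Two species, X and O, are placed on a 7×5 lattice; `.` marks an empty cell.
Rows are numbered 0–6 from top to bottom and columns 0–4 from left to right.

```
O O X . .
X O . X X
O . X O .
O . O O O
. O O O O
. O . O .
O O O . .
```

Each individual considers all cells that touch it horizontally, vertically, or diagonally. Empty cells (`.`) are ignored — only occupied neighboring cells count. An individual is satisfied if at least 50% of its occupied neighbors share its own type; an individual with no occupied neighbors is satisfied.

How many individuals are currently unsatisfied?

(0,0)O 2/3 ok
(0,1)O 2/4 ok
(0,2)X 1/3 unhappy
(1,0)X 0/4 unhappy
(1,1)O 3/6 ok
(1,3)X 3/4 ok
(1,4)X 1/2 ok
(2,0)O 2/3 ok
(2,2)X 1/5 unhappy
(2,3)O 3/6 ok
(3,0)O 2/2 ok
(3,2)O 5/6 ok
(3,3)O 6/7 ok
(3,4)O 4/4 ok
(4,1)O 4/4 ok
(4,2)O 6/6 ok
(4,3)O 6/6 ok
(4,4)O 4/4 ok
(5,1)O 5/5 ok
(5,3)O 4/4 ok
(6,0)O 2/2 ok
(6,1)O 3/3 ok
(6,2)O 3/3 ok
Unsatisfied: (0,2), (1,0), (2,2) — 3 in total.

3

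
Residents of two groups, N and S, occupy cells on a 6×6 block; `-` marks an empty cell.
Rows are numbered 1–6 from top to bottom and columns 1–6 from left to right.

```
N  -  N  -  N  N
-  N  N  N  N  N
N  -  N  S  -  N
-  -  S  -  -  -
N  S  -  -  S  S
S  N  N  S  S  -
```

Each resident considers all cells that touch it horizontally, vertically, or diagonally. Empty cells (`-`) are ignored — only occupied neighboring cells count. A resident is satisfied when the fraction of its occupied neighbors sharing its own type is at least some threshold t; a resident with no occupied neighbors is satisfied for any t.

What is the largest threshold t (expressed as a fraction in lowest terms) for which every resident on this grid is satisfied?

Row 1: (1,1)N 1/1 · (1,3)N 3/3 · (1,5)N 4/4 · (1,6)N 3/3
Row 2: (2,2)N 5/5 · (2,3)N 4/5 · (2,4)N 5/6 · (2,5)N 5/6 · (2,6)N 4/4
Row 3: (3,1)N 1/1 · (3,3)N 3/5 · (3,4)S 1/5 · (3,6)N 2/2
Row 4: (4,3)S 2/3
Row 5: (5,1)N 1/3 · (5,2)S 2/5 · (5,5)S 3/3 · (5,6)S 2/2
Row 6: (6,1)S 1/3 · (6,2)N 2/4 · (6,3)N 1/3 · (6,4)S 2/3 · (6,5)S 3/3
The smallest same-type fraction is 1/5 at (3,4), which reduces to 1/5. Any threshold above that leaves this resident unsatisfied.

1/5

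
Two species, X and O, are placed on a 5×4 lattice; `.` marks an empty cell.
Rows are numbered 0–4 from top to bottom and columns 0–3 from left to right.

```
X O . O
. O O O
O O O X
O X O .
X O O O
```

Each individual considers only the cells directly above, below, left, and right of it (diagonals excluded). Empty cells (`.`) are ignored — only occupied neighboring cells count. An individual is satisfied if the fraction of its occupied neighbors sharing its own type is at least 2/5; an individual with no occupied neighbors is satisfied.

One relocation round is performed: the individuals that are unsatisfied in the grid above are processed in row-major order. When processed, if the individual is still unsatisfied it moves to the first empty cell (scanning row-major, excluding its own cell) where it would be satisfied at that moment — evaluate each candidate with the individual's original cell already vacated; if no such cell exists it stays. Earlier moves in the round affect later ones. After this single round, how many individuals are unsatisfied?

2

Initially unsatisfied (in order): (0,0), (2,3), (3,0), (3,1), (4,0), (4,1).
  (0,0): no empty cell satisfies it; stays.
  (2,3): no empty cell satisfies it; stays.
  (3,0) → (0,2).
  (3,1) → (3,0).
  (4,0): now satisfied by earlier moves; stays.
  (4,1): now satisfied by earlier moves; stays.
Resulting grid:
X O O O
. O O O
O O O X
X . O .
X O O O
Unsatisfied now: (0,0), (2,3).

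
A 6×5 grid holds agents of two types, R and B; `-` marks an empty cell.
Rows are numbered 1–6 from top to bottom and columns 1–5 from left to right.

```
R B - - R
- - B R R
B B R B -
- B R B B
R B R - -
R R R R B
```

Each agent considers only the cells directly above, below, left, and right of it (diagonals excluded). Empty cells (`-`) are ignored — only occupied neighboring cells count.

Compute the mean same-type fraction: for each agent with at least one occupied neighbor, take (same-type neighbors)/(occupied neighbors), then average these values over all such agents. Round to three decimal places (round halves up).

0.545

Row 1: (1,1)R 0/1 · (1,2)B 0/1 · (1,5)R 1/1
Row 2: (2,3)B 0/2 · (2,4)R 1/3 · (2,5)R 2/2
Row 3: (3,1)B 1/1 · (3,2)B 2/3 · (3,3)R 1/4 · (3,4)B 1/3
Row 4: (4,2)B 2/3 · (4,3)R 2/4 · (4,4)B 2/3 · (4,5)B 1/1
Row 5: (5,1)R 1/2 · (5,2)B 1/4 · (5,3)R 2/3
Row 6: (6,1)R 2/2 · (6,2)R 2/3 · (6,3)R 3/3 · (6,4)R 1/2 · (6,5)B 0/1
Sum over 22 agents: 0/1 + 0/1 + 1/1 + 0/2 + 1/3 + 2/2 + 1/1 + 2/3 + 1/4 + 1/3 + 2/3 + 2/4 + 2/3 + 1/1 + 1/2 + 1/4 + 2/3 + 2/2 + 2/3 + 3/3 + 1/2 + 0/1 = 12; mean = 12 ÷ 22 = 6/11 = 0.545454… → 0.545.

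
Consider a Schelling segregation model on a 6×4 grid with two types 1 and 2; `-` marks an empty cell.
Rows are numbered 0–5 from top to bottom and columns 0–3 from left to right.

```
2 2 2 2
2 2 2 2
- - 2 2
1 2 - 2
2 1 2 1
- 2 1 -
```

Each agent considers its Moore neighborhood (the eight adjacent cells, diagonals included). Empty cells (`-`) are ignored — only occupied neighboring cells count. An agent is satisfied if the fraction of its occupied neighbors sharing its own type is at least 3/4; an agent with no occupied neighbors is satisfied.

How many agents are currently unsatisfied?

8

(0,0)2 3/3 satisfied
(0,1)2 5/5 satisfied
(0,2)2 5/5 satisfied
(0,3)2 3/3 satisfied
(1,0)2 3/3 satisfied
(1,1)2 6/6 satisfied
(1,2)2 7/7 satisfied
(1,3)2 5/5 satisfied
(2,2)2 6/6 satisfied
(2,3)2 4/4 satisfied
(3,0)1 1/3 not
(3,1)2 3/5 not
(3,3)2 3/4 satisfied
(4,0)2 2/4 not
(4,1)1 2/6 not
(4,2)2 3/6 not
(4,3)1 1/3 not
(5,1)2 2/4 not
(5,2)1 2/4 not
Unsatisfied: (3,0), (3,1), (4,0), (4,1), (4,2), (4,3), (5,1), (5,2) — 8 in total.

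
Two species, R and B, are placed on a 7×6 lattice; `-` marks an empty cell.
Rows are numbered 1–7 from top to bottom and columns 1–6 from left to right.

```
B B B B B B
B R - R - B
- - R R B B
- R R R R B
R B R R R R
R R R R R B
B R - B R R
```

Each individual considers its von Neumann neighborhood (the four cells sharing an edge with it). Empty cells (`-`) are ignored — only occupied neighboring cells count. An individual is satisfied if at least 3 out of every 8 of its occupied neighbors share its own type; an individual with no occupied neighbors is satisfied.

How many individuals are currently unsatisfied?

Row 1: (1,1)B 2/2 satisfied · (1,2)B 2/3 satisfied · (1,3)B 2/2 satisfied · (1,4)B 2/3 satisfied · (1,5)B 2/2 satisfied · (1,6)B 2/2 satisfied
Row 2: (2,1)B 1/2 satisfied · (2,2)R 0/2 not · (2,4)R 1/2 satisfied · (2,6)B 2/2 satisfied
Row 3: (3,3)R 2/2 satisfied · (3,4)R 3/4 satisfied · (3,5)B 1/3 not · (3,6)B 3/3 satisfied
Row 4: (4,2)R 1/2 satisfied · (4,3)R 4/4 satisfied · (4,4)R 4/4 satisfied · (4,5)R 2/4 satisfied · (4,6)B 1/3 not
Row 5: (5,1)R 1/2 satisfied · (5,2)B 0/4 not · (5,3)R 3/4 satisfied · (5,4)R 4/4 satisfied · (5,5)R 4/4 satisfied · (5,6)R 1/3 not
Row 6: (6,1)R 2/3 satisfied · (6,2)R 3/4 satisfied · (6,3)R 3/3 satisfied · (6,4)R 3/4 satisfied · (6,5)R 3/4 satisfied · (6,6)B 0/3 not
Row 7: (7,1)B 0/2 not · (7,2)R 1/2 satisfied · (7,4)B 0/2 not · (7,5)R 2/3 satisfied · (7,6)R 1/2 satisfied
Unsatisfied: (2,2), (3,5), (4,6), (5,2), (5,6), (6,6), (7,1), (7,4) — 8 in total.

8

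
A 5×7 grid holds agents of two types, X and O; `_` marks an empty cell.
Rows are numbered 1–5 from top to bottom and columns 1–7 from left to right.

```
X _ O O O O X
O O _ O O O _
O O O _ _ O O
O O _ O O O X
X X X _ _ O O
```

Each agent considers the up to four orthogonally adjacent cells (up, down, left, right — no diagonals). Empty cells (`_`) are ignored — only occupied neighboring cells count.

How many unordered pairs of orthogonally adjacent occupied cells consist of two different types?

7

Scan each occupied cell's neighbors to the right and below so each pair is counted once.
From row 1: 2 unlike of 8 pairs (running 2/8).
From row 2: 0 unlike of 6 pairs (running 2/14).
From row 3: 1 unlike of 7 pairs (running 3/21).
From row 4: 4 unlike of 8 pairs (running 7/29).
From row 5: 0 unlike of 3 pairs (running 7/32).
Total adjacent occupied pairs: 32; unlike-type pairs: 7.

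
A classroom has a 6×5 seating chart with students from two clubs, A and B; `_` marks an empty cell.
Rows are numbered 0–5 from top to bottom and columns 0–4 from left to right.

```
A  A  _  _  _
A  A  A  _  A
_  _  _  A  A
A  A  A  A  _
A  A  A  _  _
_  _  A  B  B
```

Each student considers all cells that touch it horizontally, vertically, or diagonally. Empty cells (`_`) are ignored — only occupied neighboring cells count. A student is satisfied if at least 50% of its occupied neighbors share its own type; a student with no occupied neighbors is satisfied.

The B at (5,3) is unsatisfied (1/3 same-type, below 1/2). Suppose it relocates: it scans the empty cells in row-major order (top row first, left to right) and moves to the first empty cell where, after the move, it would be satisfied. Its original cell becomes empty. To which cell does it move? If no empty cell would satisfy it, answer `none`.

Vacating (5,3). Empty cells in order:
  (0,2): 0/3 same-type → still unsatisfied.
  (0,3): 0/2 same-type → still unsatisfied.
  (0,4): 0/1 same-type → still unsatisfied.
  (1,3): 0/4 same-type → still unsatisfied.
  (2,0): 0/4 same-type → still unsatisfied.
  (2,1): 0/6 same-type → still unsatisfied.
  (2,2): 0/6 same-type → still unsatisfied.
  (3,4): 0/3 same-type → still unsatisfied.
  (4,3): 1/5 same-type → still unsatisfied.
  (4,4): 1/2 same-type → satisfied — stop here.

(4,4)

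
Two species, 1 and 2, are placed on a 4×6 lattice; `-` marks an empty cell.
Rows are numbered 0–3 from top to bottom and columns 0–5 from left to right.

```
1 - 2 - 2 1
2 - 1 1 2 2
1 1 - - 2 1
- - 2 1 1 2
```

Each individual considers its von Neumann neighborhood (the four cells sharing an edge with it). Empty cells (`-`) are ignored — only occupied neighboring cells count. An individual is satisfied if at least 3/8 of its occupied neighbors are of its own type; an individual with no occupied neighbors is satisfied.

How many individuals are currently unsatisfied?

10

Row 0: (0,0)1 0/1 ✗ · (0,2)2 0/1 ✗ · (0,4)2 1/2 ✓ · (0,5)1 0/2 ✗
Row 1: (1,0)2 0/2 ✗ · (1,2)1 1/2 ✓ · (1,3)1 1/2 ✓ · (1,4)2 3/4 ✓ · (1,5)2 1/3 ✗
Row 2: (2,0)1 1/2 ✓ · (2,1)1 1/1 ✓ · (2,4)2 1/3 ✗ · (2,5)1 0/3 ✗
Row 3: (3,2)2 0/1 ✗ · (3,3)1 1/2 ✓ · (3,4)1 1/3 ✗ · (3,5)2 0/2 ✗
Unsatisfied: (0,0), (0,2), (0,5), (1,0), (1,5), (2,4), (2,5), (3,2), (3,4), (3,5) — 10 in total.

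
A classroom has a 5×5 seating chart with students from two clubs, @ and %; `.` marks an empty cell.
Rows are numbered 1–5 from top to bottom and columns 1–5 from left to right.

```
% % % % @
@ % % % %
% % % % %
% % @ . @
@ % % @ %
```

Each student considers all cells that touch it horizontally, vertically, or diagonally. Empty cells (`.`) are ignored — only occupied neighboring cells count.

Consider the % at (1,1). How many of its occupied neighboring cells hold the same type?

2

Occupied neighbors of (1,1): (1,2)=%, (2,1)=@, (2,2)=%.
Same type (%): 2 of 3.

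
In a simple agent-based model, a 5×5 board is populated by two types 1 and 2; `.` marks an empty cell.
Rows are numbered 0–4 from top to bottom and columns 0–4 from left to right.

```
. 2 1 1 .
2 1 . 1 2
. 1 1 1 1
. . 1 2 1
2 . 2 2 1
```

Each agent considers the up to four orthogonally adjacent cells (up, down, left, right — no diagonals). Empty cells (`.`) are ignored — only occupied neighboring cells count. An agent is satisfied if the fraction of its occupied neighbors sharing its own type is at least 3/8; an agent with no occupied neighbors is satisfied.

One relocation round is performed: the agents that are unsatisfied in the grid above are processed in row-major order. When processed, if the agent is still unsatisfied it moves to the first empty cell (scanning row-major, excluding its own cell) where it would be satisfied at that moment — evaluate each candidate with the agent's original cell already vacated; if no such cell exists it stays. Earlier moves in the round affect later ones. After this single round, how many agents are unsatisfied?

Initially unsatisfied (in order): (0,1), (1,0), (1,1), (1,4), (3,2), (3,3).
  (0,1) → (0,0).
  (1,0): now satisfied by earlier moves; stays.
  (1,1): now satisfied by earlier moves; stays.
  (1,4) → (2,0).
  (3,2) → (0,1).
  (3,3) → (3,0).
Resulting grid:
2 1 1 1 .
2 1 . 1 .
2 1 1 1 1
2 . . . 1
2 . 2 2 1
All satisfied now.

0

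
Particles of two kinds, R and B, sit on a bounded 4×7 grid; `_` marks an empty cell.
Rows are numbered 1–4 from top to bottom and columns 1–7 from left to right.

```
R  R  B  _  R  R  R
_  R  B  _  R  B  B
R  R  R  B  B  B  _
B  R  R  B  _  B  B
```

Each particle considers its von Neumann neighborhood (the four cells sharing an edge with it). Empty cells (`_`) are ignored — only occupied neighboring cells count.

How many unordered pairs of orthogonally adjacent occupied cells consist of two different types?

11

Scan each occupied cell's neighbors to the right and below so each pair is counted once.
Row 1: R(1,1)–R(1,2)= R(1,2)–B(1,3)≠ R(1,2)–R(2,2)= B(1,3)–B(2,3)= R(1,5)–R(1,6)= R(1,5)–R(2,5)= R(1,6)–R(1,7)= R(1,6)–B(2,6)≠ R(1,7)–B(2,7)≠  → 3/9 unlike.
Row 2: R(2,2)–B(2,3)≠ R(2,2)–R(3,2)= B(2,3)–R(3,3)≠ R(2,5)–B(2,6)≠ R(2,5)–B(3,5)≠ B(2,6)–B(2,7)= B(2,6)–B(3,6)=  → 4/7 unlike.
Row 3: R(3,1)–R(3,2)= R(3,1)–B(4,1)≠ R(3,2)–R(3,3)= R(3,2)–R(4,2)= R(3,3)–B(3,4)≠ R(3,3)–R(4,3)= B(3,4)–B(3,5)= B(3,4)–B(4,4)= B(3,5)–B(3,6)= B(3,6)–B(4,6)=  → 2/10 unlike.
Row 4: B(4,1)–R(4,2)≠ R(4,2)–R(4,3)= R(4,3)–B(4,4)≠ B(4,6)–B(4,7)=  → 2/4 unlike.
Total adjacent occupied pairs: 30; unlike-type pairs: 11.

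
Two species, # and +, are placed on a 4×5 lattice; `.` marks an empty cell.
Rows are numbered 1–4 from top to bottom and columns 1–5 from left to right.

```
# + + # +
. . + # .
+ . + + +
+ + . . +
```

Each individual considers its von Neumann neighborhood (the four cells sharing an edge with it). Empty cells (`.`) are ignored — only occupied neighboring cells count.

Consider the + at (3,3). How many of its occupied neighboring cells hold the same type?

Occupied neighbors of (3,3): (2,3)=+, (3,4)=+.
Same type (+): 2 of 2.

2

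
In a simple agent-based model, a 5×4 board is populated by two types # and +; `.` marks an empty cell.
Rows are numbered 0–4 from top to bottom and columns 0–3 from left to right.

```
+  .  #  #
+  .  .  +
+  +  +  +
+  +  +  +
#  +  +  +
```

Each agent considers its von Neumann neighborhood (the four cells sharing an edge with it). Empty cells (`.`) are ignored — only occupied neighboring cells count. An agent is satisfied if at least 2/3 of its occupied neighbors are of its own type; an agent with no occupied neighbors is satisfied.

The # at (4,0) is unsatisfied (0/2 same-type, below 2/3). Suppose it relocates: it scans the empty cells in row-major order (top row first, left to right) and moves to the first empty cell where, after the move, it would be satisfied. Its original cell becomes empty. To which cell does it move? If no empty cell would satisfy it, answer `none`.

none

Vacating (4,0). Empty cells in order:
  (0,1): 1/2 same-type → still unsatisfied.
  (1,1): 0/2 same-type → still unsatisfied.
  (1,2): 1/3 same-type → still unsatisfied.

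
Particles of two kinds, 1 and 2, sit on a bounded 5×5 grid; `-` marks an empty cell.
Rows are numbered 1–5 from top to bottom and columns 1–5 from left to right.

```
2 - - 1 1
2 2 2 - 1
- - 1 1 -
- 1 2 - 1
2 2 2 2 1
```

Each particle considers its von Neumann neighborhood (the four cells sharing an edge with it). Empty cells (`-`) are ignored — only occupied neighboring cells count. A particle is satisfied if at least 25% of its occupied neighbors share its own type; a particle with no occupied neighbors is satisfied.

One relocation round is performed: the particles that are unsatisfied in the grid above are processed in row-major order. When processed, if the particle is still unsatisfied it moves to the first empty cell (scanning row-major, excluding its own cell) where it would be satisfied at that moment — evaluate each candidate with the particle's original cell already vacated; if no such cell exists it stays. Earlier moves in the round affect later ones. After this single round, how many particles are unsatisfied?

Initially unsatisfied (in order): (4,2).
  (4,2) → (1,3).
Resulting grid:
2 - 1 1 1
2 2 2 - 1
- - 1 1 -
- - 2 - 1
2 2 2 2 1
All satisfied now.

0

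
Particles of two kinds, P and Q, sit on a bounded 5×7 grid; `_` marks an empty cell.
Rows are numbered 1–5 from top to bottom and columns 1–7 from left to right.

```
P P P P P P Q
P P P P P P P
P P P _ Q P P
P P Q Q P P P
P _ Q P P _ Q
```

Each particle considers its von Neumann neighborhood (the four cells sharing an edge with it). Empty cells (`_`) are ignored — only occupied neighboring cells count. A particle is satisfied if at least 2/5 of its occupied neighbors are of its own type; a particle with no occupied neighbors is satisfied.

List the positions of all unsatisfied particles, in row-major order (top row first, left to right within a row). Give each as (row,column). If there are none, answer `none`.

(1,1)P 2/2 ok
(1,2)P 3/3 ok
(1,3)P 3/3 ok
(1,4)P 3/3 ok
(1,5)P 3/3 ok
(1,6)P 2/3 ok
(1,7)Q 0/2 unhappy
(2,1)P 3/3 ok
(2,2)P 4/4 ok
(2,3)P 4/4 ok
(2,4)P 3/3 ok
(2,5)P 3/4 ok
(2,6)P 4/4 ok
(2,7)P 2/3 ok
(3,1)P 3/3 ok
(3,2)P 4/4 ok
(3,3)P 2/3 ok
(3,5)Q 0/3 unhappy
(3,6)P 3/4 ok
(3,7)P 3/3 ok
(4,1)P 3/3 ok
(4,2)P 2/3 ok
(4,3)Q 2/4 ok
(4,4)Q 1/3 unhappy
(4,5)P 2/4 ok
(4,6)P 3/3 ok
(4,7)P 2/3 ok
(5,1)P 1/1 ok
(5,3)Q 1/2 ok
(5,4)P 1/3 unhappy
(5,5)P 2/2 ok
(5,7)Q 0/1 unhappy

(1,7), (3,5), (4,4), (5,4), (5,7)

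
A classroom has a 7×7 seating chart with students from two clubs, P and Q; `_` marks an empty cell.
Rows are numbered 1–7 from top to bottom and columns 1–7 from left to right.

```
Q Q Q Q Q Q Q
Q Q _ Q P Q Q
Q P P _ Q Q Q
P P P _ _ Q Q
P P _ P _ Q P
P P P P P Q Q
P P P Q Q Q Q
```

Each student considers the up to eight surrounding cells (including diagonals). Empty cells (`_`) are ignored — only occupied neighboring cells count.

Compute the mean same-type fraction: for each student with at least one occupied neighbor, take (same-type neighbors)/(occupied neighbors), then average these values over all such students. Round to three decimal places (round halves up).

(1,1)Q 3/3
(1,2)Q 4/4
(1,3)Q 4/4
(1,4)Q 3/4
(1,5)Q 4/5
(1,6)Q 4/5
(1,7)Q 3/3
(2,1)Q 4/5
(2,2)Q 5/7
(2,4)Q 4/6
(2,5)P 0/7
(2,6)Q 7/8
(2,7)Q 5/5
(3,1)Q 2/5
(3,2)P 4/7
(3,3)P 3/5
(3,5)Q 4/5
(3,6)Q 6/7
(3,7)Q 5/5
(4,1)P 4/5
(4,2)P 6/7
(4,3)P 5/5
(4,6)Q 5/6
(4,7)Q 4/5
(5,1)P 5/5
(5,2)P 7/7
(5,4)P 4/4
(5,6)Q 4/6
(5,7)P 0/5
(6,1)P 5/5
(6,2)P 7/7
(6,3)P 6/7
(6,4)P 4/6
(6,5)P 2/7
(6,6)Q 5/7
(6,7)Q 4/5
(7,1)P 3/3
(7,2)P 5/5
(7,3)P 4/5
(7,4)Q 1/5
(7,5)Q 3/5
(7,6)Q 4/5
(7,7)Q 3/3
Sum over 43 students: 3/3 + 4/4 + 4/4 + 3/4 + 4/5 + 4/5 + 3/3 + 4/5 + 5/7 + 4/6 + 0/7 + 7/8 + 5/5 + 2/5 + 4/7 + 3/5 + 4/5 + 6/7 + 5/5 + 4/5 + 6/7 + 5/5 + 5/6 + 4/5 + 5/5 + 7/7 + 4/4 + 4/6 + 0/5 + 5/5 + 7/7 + 6/7 + 4/6 + 2/7 + 5/7 + 4/5 + 3/3 + 5/5 + 4/5 + 1/5 + 3/5 + 4/5 + 3/3 = 5597/168; mean = 5597/168 ÷ 43 = 5597/7224 = 0.774778… → 0.775.

0.775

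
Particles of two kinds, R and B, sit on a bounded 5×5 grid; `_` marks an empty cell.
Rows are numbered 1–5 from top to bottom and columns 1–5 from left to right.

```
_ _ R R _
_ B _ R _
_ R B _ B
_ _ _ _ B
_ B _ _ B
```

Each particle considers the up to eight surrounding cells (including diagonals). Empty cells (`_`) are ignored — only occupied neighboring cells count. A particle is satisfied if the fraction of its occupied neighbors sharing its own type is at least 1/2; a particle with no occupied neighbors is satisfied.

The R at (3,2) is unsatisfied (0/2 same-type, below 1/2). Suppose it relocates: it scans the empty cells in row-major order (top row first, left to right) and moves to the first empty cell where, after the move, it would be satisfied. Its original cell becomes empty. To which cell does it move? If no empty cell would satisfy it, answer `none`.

(1,2)

Vacating (3,2). Empty cells in order:
  (1,1): 0/1 same-type → still unsatisfied.
  (1,2): 1/2 same-type → satisfied — stop here.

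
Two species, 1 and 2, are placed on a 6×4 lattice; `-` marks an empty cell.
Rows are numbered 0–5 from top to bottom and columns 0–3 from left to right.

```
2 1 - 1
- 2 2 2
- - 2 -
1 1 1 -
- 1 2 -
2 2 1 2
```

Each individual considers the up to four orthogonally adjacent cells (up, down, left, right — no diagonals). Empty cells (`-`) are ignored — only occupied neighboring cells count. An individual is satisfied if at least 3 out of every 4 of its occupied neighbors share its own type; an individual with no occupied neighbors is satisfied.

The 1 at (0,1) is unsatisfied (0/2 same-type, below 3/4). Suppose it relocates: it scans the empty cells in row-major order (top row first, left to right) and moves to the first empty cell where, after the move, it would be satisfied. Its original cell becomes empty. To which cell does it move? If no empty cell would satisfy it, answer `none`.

(2,0)

Vacating (0,1). Empty cells in order:
  (0,2): 1/2 same-type → still unsatisfied.
  (1,0): 0/2 same-type → still unsatisfied.
  (2,0): 1/1 same-type → satisfied — stop here.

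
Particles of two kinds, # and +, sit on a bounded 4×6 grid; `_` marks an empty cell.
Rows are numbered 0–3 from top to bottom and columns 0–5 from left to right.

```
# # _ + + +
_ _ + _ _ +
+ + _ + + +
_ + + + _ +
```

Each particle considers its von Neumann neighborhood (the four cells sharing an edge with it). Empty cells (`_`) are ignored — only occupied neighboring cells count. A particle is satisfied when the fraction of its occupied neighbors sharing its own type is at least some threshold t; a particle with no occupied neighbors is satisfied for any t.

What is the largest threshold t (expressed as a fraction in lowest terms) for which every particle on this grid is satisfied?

1/1

Row 0: (0,0)# 1/1 · (0,1)# 1/1 · (0,3)+ 1/1 · (0,4)+ 2/2 · (0,5)+ 2/2
Row 1: (1,2)+ — no occupied neighbors · (1,5)+ 2/2
Row 2: (2,0)+ 1/1 · (2,1)+ 2/2 · (2,3)+ 2/2 · (2,4)+ 2/2 · (2,5)+ 3/3
Row 3: (3,1)+ 2/2 · (3,2)+ 2/2 · (3,3)+ 2/2 · (3,5)+ 1/1
The smallest same-type fraction is 1/1 at (0,0), which reduces to 1/1. Any threshold above that leaves this particle unsatisfied.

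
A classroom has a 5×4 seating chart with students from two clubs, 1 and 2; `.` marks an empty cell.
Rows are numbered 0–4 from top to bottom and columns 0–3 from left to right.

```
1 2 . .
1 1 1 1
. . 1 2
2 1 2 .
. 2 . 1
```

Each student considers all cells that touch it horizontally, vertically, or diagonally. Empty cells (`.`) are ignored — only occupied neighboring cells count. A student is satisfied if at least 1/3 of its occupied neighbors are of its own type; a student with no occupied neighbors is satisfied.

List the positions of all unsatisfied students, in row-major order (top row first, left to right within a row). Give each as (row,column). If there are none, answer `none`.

(0,0)1 2/3 ✓
(0,1)2 0/4 ✗
(1,0)1 2/3 ✓
(1,1)1 4/5 ✓
(1,2)1 3/5 ✓
(1,3)1 2/3 ✓
(2,2)1 4/6 ✓
(2,3)2 1/4 ✗
(3,0)2 1/2 ✓
(3,1)1 1/4 ✗
(3,2)2 2/5 ✓
(4,1)2 2/3 ✓
(4,3)1 0/1 ✗

(0,1), (2,3), (3,1), (4,3)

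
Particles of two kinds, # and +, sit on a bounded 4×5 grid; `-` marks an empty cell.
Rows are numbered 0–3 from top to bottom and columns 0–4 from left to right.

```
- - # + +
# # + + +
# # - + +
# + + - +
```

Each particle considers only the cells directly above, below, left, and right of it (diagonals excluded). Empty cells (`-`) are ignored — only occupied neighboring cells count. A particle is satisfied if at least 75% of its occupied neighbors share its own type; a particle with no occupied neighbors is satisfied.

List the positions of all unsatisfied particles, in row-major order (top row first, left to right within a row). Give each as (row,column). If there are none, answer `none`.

(0,2), (0,3), (1,1), (1,2), (2,1), (3,0), (3,1)

Row 0: (0,2)# 0/2 not · (0,3)+ 2/3 not · (0,4)+ 2/2 satisfied
Row 1: (1,0)# 2/2 satisfied · (1,1)# 2/3 not · (1,2)+ 1/3 not · (1,3)+ 4/4 satisfied · (1,4)+ 3/3 satisfied
Row 2: (2,0)# 3/3 satisfied · (2,1)# 2/3 not · (2,3)+ 2/2 satisfied · (2,4)+ 3/3 satisfied
Row 3: (3,0)# 1/2 not · (3,1)+ 1/3 not · (3,2)+ 1/1 satisfied · (3,4)+ 1/1 satisfied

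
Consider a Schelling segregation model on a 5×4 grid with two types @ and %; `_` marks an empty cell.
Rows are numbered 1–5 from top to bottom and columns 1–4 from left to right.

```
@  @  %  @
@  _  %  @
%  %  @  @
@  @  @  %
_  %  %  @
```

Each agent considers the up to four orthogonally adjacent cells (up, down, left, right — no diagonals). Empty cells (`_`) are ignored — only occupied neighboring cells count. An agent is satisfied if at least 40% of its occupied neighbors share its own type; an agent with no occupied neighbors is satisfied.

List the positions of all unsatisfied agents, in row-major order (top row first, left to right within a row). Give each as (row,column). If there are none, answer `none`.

Row 1: (1,1)@ 2/2 ✓ · (1,2)@ 1/2 ✓ · (1,3)% 1/3 ✗ · (1,4)@ 1/2 ✓
Row 2: (2,1)@ 1/2 ✓ · (2,3)% 1/3 ✗ · (2,4)@ 2/3 ✓
Row 3: (3,1)% 1/3 ✗ · (3,2)% 1/3 ✗ · (3,3)@ 2/4 ✓ · (3,4)@ 2/3 ✓
Row 4: (4,1)@ 1/2 ✓ · (4,2)@ 2/4 ✓ · (4,3)@ 2/4 ✓ · (4,4)% 0/3 ✗
Row 5: (5,2)% 1/2 ✓ · (5,3)% 1/3 ✗ · (5,4)@ 0/2 ✗

(1,3), (2,3), (3,1), (3,2), (4,4), (5,3), (5,4)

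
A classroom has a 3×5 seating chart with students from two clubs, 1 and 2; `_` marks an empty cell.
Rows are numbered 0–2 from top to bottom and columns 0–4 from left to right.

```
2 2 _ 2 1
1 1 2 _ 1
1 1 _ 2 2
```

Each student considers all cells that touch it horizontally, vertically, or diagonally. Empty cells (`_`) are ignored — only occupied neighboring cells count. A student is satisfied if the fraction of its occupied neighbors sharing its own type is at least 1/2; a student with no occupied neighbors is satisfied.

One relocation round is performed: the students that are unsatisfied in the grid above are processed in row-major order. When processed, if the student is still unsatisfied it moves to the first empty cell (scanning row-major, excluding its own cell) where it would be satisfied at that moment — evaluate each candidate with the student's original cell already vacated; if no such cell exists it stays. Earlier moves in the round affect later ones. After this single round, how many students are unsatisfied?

Initially unsatisfied (in order): (0,0), (0,3), (1,4).
  (0,0) → (0,2).
  (0,3): now satisfied by earlier moves; stays.
  (1,4) → (0,0).
Resulting grid:
1 2 2 2 1
1 1 2 _ _
1 1 _ 2 2
Unsatisfied now: (0,1), (0,4).

2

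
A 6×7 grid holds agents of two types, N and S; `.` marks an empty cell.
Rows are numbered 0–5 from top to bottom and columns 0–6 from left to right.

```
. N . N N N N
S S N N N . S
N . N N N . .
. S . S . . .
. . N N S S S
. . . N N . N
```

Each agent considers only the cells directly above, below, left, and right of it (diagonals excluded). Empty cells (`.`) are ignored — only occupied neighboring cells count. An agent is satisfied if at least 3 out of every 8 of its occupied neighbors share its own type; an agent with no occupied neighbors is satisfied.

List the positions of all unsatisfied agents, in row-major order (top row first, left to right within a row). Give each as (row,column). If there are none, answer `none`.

(0,1)N 0/1 not
(0,3)N 2/2 satisfied
(0,4)N 3/3 satisfied
(0,5)N 2/2 satisfied
(0,6)N 1/2 satisfied
(1,0)S 1/2 satisfied
(1,1)S 1/3 not
(1,2)N 2/3 satisfied
(1,3)N 4/4 satisfied
(1,4)N 3/3 satisfied
(1,6)S 0/1 not
(2,0)N 0/1 not
(2,2)N 2/2 satisfied
(2,3)N 3/4 satisfied
(2,4)N 2/2 satisfied
(3,1)S 0/0 satisfied
(3,3)S 0/2 not
(4,2)N 1/1 satisfied
(4,3)N 2/4 satisfied
(4,4)S 1/3 not
(4,5)S 2/2 satisfied
(4,6)S 1/2 satisfied
(5,3)N 2/2 satisfied
(5,4)N 1/2 satisfied
(5,6)N 0/1 not

(0,1), (1,1), (1,6), (2,0), (3,3), (4,4), (5,6)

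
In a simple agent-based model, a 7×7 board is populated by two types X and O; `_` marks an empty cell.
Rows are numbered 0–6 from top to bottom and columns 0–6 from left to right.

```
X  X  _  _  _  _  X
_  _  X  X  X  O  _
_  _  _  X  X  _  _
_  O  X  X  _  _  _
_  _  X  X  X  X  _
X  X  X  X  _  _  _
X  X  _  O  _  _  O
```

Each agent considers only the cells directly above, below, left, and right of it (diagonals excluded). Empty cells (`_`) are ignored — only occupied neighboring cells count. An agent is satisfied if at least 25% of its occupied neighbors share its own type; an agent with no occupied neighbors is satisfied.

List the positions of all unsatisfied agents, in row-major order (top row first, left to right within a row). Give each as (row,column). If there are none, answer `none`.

Row 0: (0,0)X 1/1 ok · (0,1)X 1/1 ok · (0,6)X 0/0 ok
Row 1: (1,2)X 1/1 ok · (1,3)X 3/3 ok · (1,4)X 2/3 ok · (1,5)O 0/1 unhappy
Row 2: (2,3)X 3/3 ok · (2,4)X 2/2 ok
Row 3: (3,1)O 0/1 unhappy · (3,2)X 2/3 ok · (3,3)X 3/3 ok
Row 4: (4,2)X 3/3 ok · (4,3)X 4/4 ok · (4,4)X 2/2 ok · (4,5)X 1/1 ok
Row 5: (5,0)X 2/2 ok · (5,1)X 3/3 ok · (5,2)X 3/3 ok · (5,3)X 2/3 ok
Row 6: (6,0)X 2/2 ok · (6,1)X 2/2 ok · (6,3)O 0/1 unhappy · (6,6)O 0/0 ok

(1,5), (3,1), (6,3)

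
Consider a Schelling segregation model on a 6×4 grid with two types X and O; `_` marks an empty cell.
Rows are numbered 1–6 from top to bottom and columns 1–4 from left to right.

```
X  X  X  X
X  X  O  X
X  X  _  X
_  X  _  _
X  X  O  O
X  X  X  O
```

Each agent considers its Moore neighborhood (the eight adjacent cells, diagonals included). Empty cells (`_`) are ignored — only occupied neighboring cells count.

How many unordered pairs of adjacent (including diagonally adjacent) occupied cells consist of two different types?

Scan each occupied cell's neighbors to the right and below (and the two forward diagonals) so each pair is counted once.
Row 1: X(1,1)–X(1,2)= X(1,1)–X(2,1)= X(1,1)–X(2,2)= X(1,2)–X(1,3)= X(1,2)–X(2,2)= X(1,2)–O(2,3)≠ X(1,2)–X(2,1)= X(1,3)–X(1,4)= X(1,3)–O(2,3)≠ X(1,3)–X(2,4)= X(1,3)–X(2,2)= X(1,4)–X(2,4)= X(1,4)–O(2,3)≠  → 3/13 unlike.
Row 2: X(2,1)–X(2,2)= X(2,1)–X(3,1)= X(2,1)–X(3,2)= X(2,2)–O(2,3)≠ X(2,2)–X(3,2)= X(2,2)–X(3,1)= O(2,3)–X(2,4)≠ O(2,3)–X(3,4)≠ O(2,3)–X(3,2)≠ X(2,4)–X(3,4)=  → 4/10 unlike.
Row 3: X(3,1)–X(3,2)= X(3,1)–X(4,2)= X(3,2)–X(4,2)=  → 0/3 unlike.
Row 4: X(4,2)–X(5,2)= X(4,2)–O(5,3)≠ X(4,2)–X(5,1)=  → 1/3 unlike.
Row 5: X(5,1)–X(5,2)= X(5,1)–X(6,1)= X(5,1)–X(6,2)= X(5,2)–O(5,3)≠ X(5,2)–X(6,2)= X(5,2)–X(6,3)= X(5,2)–X(6,1)= O(5,3)–O(5,4)= O(5,3)–X(6,3)≠ O(5,3)–O(6,4)= O(5,3)–X(6,2)≠ O(5,4)–O(6,4)= O(5,4)–X(6,3)≠  → 4/13 unlike.
Row 6: X(6,1)–X(6,2)= X(6,2)–X(6,3)= X(6,3)–O(6,4)≠  → 1/3 unlike.
Total adjacent occupied pairs: 45; unlike-type pairs: 13.

13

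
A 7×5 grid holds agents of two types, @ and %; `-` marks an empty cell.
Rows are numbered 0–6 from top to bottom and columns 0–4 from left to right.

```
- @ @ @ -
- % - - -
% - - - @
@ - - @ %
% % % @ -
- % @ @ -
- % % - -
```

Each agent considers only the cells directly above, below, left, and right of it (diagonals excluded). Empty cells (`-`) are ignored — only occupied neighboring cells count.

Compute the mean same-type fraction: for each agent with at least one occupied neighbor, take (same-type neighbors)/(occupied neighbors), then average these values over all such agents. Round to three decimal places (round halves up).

0.495

Row 0: (0,1)@ 1/2 · (0,2)@ 2/2 · (0,3)@ 1/1
Row 1: (1,1)% 0/1
Row 2: (2,0)% 0/1 · (2,4)@ 0/1
Row 3: (3,0)@ 0/2 · (3,3)@ 1/2 · (3,4)% 0/2
Row 4: (4,0)% 1/2 · (4,1)% 3/3 · (4,2)% 1/3 · (4,3)@ 2/3
Row 5: (5,1)% 2/3 · (5,2)@ 1/4 · (5,3)@ 2/2
Row 6: (6,1)% 2/2 · (6,2)% 1/2
Sum over 18 agents: 1/2 + 2/2 + 1/1 + 0/1 + 0/1 + 0/1 + 0/2 + 1/2 + 0/2 + 1/2 + 3/3 + 1/3 + 2/3 + 2/3 + 1/4 + 2/2 + 2/2 + 1/2 = 107/12; mean = 107/12 ÷ 18 = 107/216 = 0.495370… → 0.495.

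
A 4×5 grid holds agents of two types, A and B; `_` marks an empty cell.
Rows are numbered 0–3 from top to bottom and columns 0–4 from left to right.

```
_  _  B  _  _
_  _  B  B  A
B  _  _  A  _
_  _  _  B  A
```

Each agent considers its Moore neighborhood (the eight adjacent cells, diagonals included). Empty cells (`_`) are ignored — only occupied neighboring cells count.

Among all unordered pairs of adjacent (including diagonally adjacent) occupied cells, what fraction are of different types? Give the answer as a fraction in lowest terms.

Scan each occupied cell's neighbors to the right and below (and the two forward diagonals) so each pair is counted once.
Row 0: B(0,2)–B(1,2)= B(0,2)–B(1,3)=  → 0/2 unlike.
Row 1: B(1,2)–B(1,3)= B(1,2)–A(2,3)≠ B(1,3)–A(1,4)≠ B(1,3)–A(2,3)≠ A(1,4)–A(2,3)=  → 3/5 unlike.
Row 2: A(2,3)–B(3,3)≠ A(2,3)–A(3,4)=  → 1/2 unlike.
Row 3: B(3,3)–A(3,4)≠  → 1/1 unlike.
Total adjacent occupied pairs: 10; unlike-type pairs: 5.
5/10 reduces to 1/2.

1/2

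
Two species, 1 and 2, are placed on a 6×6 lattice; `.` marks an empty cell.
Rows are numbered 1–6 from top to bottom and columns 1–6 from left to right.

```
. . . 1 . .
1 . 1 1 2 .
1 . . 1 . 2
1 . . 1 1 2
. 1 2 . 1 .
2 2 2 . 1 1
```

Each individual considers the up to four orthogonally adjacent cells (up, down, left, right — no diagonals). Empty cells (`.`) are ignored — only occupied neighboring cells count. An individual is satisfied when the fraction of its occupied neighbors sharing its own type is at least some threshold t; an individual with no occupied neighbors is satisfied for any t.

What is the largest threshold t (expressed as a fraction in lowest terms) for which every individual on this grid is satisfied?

(1,4)1 1/1
(2,1)1 1/1
(2,3)1 1/1
(2,4)1 3/4
(2,5)2 0/1
(3,1)1 2/2
(3,4)1 2/2
(3,6)2 1/1
(4,1)1 1/1
(4,4)1 2/2
(4,5)1 2/3
(4,6)2 1/2
(5,2)1 0/2
(5,3)2 1/2
(5,5)1 2/2
(6,1)2 1/1
(6,2)2 2/3
(6,3)2 2/2
(6,5)1 2/2
(6,6)1 1/1
The smallest same-type fraction is 0/1 at (2,5), which reduces to 0/1. Any threshold above that leaves this individual unsatisfied.

0/1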